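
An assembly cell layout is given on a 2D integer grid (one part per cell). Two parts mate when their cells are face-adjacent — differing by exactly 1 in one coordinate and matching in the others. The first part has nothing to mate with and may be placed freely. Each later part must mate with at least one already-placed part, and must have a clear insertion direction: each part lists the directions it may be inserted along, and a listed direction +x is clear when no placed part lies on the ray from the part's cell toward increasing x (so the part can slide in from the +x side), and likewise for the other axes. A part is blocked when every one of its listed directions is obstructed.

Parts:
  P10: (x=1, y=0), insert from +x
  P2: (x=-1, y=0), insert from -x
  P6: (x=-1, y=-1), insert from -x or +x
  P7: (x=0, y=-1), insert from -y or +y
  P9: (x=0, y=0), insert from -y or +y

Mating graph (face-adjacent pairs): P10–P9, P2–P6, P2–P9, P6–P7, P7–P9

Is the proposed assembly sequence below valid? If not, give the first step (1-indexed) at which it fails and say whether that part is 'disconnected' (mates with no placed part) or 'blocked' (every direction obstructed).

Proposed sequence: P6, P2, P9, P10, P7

1. P6@(-1, -1) [-x clear] — {P6}
2. P2@(-1, 0) [-x clear] — {P2, P6}
3. P9@(0, 0) [-y clear] — {P2, P6, P9}
4. P10@(1, 0) [+x clear] — {P10, P2, P6, P9}
5. P7@(0, -1) [-y clear] — {P10, P2, P6, P7, P9}

Valid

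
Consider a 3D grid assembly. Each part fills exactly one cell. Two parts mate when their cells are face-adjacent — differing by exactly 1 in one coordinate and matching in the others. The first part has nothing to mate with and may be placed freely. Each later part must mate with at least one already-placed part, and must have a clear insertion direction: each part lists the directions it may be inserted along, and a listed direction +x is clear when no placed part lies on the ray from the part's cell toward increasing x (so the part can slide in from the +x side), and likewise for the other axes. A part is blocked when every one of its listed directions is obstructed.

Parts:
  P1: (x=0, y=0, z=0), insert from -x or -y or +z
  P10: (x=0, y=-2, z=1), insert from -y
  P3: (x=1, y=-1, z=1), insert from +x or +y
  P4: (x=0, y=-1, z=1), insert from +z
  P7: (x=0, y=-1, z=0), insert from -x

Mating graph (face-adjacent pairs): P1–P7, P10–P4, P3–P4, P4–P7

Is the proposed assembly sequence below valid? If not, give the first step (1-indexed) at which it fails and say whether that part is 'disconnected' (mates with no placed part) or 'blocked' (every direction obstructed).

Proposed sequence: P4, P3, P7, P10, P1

1. P4@(0, -1, 1) [+z clear] — {P4}
2. P3@(1, -1, 1) [+x clear] — {P3, P4}
3. P7@(0, -1, 0) [-x clear] — {P3, P4, P7}
4. P10@(0, -2, 1) [-y clear] — {P10, P3, P4, P7}
5. P1@(0, 0, 0) [-x clear] — {P1, P10, P3, P4, P7}

Valid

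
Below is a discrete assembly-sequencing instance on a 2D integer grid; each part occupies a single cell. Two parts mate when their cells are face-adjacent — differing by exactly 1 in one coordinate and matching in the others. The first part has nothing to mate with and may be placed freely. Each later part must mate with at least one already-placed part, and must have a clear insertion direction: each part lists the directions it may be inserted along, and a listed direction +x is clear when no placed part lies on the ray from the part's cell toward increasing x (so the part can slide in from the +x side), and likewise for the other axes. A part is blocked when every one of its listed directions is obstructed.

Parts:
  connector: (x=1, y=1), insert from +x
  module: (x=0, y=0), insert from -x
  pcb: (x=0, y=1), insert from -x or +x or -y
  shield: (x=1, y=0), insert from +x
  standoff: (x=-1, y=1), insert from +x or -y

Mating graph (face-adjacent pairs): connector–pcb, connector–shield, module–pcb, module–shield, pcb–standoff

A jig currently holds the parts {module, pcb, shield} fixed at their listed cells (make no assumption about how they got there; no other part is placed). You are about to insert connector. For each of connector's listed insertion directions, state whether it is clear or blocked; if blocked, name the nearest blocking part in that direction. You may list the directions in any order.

+x: clear

+x: ray from connector(1, 1) has no placed part ⇒ clear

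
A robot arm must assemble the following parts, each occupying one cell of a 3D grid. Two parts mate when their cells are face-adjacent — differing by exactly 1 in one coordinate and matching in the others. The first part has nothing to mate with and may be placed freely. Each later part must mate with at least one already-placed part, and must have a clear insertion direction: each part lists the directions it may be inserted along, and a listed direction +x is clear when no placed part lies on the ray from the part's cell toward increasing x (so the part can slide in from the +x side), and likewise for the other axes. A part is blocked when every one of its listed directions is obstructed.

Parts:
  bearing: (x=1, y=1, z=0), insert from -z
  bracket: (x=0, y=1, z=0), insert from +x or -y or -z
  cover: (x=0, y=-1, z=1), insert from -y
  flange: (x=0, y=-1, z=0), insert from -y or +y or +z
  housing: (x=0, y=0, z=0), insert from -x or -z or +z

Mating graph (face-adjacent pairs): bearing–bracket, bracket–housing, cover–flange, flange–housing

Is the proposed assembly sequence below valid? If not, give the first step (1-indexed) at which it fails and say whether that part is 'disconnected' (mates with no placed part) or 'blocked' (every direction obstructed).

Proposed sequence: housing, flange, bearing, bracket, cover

1. housing@(0, 0, 0) [-x clear] — {housing}
2. flange@(0, -1, 0) [-y clear] — {flange, housing}
3. bearing@(1, 1, 0) — no placed neighbour ⇒ disconnected

Invalid at step 3 (disconnected)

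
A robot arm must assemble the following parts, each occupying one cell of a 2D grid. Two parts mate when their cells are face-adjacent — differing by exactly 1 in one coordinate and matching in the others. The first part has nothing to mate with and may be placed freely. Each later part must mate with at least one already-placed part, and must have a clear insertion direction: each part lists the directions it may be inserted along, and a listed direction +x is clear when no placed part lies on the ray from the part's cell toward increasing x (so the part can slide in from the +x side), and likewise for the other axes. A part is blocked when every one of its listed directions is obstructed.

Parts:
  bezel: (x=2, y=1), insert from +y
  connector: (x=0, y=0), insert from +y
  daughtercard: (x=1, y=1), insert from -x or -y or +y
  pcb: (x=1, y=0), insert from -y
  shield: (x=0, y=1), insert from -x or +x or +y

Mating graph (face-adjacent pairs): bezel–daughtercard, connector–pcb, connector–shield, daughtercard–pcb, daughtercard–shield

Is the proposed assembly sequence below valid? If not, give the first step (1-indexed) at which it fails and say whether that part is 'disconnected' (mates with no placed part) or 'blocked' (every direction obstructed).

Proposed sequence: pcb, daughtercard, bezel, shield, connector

Invalid at step 5 (blocked)

1. pcb@(1, 0) [-y clear] — {pcb}
2. daughtercard@(1, 1) [-x clear] — {daughtercard, pcb}
3. bezel@(2, 1) [+y clear] — {bezel, daughtercard, pcb}
4. shield@(0, 1) [-x clear] — {bezel, daughtercard, pcb, shield}
5. connector@(0, 0) — +y all obstructed ⇒ blocked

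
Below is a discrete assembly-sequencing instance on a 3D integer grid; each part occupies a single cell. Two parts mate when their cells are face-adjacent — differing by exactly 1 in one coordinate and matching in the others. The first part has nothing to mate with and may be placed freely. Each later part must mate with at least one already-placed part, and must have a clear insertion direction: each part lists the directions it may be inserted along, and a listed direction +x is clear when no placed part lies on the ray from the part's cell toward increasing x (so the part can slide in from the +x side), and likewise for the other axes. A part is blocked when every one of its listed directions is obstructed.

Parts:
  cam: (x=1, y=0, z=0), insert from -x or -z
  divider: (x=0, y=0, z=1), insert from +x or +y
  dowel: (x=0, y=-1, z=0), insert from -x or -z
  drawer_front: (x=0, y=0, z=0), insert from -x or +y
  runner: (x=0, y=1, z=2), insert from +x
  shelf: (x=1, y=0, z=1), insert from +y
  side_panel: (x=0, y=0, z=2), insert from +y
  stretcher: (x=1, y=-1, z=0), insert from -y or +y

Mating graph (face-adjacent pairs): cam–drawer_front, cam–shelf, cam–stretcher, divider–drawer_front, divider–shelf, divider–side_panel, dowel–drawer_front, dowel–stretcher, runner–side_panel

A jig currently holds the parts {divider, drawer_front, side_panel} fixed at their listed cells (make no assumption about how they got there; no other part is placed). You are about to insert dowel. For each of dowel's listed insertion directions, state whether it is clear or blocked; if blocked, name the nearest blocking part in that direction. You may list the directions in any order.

-x: ray from dowel(0, -1, 0) has no placed part ⇒ clear
-z: ray from dowel(0, -1, 0) has no placed part ⇒ clear

-x: clear; -z: clear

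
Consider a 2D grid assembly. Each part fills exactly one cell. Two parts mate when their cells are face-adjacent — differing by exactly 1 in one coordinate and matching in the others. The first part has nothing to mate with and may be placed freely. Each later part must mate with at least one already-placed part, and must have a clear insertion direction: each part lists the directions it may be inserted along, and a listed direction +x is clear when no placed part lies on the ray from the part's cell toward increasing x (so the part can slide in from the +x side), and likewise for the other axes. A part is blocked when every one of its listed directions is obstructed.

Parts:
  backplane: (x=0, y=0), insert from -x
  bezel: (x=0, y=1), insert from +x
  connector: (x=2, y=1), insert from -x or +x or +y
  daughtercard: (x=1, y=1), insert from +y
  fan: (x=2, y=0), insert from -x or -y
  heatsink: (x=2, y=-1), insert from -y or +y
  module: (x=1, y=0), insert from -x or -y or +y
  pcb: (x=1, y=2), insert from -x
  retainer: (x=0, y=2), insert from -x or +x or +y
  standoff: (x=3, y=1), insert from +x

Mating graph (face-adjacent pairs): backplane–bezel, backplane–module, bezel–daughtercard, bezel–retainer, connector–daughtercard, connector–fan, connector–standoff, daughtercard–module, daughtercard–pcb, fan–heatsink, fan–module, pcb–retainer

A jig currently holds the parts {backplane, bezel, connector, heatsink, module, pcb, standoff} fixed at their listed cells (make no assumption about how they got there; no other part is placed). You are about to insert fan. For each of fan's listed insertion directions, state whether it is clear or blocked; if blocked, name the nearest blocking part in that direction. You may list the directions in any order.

-x: blocked by module; -y: blocked by heatsink

-x: nearest on ray is module@(1, 0) ⇒ blocked
-y: nearest on ray is heatsink@(2, -1) ⇒ blocked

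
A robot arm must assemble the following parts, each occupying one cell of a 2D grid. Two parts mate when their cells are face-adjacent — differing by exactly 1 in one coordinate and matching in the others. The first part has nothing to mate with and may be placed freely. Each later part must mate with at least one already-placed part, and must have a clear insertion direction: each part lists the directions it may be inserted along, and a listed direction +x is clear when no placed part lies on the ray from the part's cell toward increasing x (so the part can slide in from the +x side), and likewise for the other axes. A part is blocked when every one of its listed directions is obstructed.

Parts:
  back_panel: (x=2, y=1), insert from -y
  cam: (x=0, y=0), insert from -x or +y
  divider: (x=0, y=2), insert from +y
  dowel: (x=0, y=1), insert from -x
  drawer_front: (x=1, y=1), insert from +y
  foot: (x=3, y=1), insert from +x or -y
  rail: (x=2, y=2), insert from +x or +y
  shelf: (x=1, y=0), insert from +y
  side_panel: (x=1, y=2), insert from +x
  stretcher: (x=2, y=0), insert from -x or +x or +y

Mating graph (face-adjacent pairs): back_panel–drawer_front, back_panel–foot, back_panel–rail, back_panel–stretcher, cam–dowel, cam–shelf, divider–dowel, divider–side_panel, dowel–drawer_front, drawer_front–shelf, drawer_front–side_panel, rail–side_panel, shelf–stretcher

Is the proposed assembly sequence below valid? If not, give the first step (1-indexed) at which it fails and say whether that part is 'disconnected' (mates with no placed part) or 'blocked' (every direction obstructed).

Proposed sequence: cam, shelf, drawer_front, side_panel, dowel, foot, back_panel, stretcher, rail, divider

1. cam@(0, 0) [-x clear] — {cam}
2. shelf@(1, 0) [+y clear] — {cam, shelf}
3. drawer_front@(1, 1) [+y clear] — {cam, drawer_front, shelf}
4. side_panel@(1, 2) [+x clear] — {cam, drawer_front, shelf, side_panel}
5. dowel@(0, 1) [-x clear] — {cam, dowel, drawer_front, shelf, side_panel}
6. foot@(3, 1) — no placed neighbour ⇒ disconnected

Invalid at step 6 (disconnected)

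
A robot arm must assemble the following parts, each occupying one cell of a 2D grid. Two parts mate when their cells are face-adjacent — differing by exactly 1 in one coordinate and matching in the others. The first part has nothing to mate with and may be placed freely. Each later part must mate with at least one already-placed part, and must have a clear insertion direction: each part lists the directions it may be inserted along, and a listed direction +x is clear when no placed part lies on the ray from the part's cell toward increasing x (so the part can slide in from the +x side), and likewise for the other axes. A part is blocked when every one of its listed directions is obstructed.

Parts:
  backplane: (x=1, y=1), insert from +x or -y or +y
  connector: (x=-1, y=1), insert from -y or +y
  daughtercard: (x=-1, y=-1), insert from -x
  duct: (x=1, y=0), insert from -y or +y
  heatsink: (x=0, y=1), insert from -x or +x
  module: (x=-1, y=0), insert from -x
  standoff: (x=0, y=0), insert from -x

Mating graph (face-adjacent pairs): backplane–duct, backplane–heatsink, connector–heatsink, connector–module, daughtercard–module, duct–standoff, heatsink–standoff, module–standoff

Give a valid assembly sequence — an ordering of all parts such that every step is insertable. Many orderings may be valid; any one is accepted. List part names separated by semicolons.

1. heatsink@(0, 1) [-x clear] — {heatsink}
2. standoff@(0, 0) [-x clear] — {heatsink, standoff}
3. module@(-1, 0) [-x clear] — {heatsink, module, standoff}
4. daughtercard@(-1, -1) [-x clear] — {daughtercard, heatsink, module, standoff}
5. duct@(1, 0) [-y clear] — {daughtercard, duct, heatsink, module, standoff}
6. connector@(-1, 1) [+y clear] — {connector, daughtercard, duct, heatsink, module, standoff}
7. backplane@(1, 1) [+x clear] — {backplane, connector, daughtercard, duct, heatsink, module, standoff}

heatsink; standoff; module; daughtercard; duct; connector; backplane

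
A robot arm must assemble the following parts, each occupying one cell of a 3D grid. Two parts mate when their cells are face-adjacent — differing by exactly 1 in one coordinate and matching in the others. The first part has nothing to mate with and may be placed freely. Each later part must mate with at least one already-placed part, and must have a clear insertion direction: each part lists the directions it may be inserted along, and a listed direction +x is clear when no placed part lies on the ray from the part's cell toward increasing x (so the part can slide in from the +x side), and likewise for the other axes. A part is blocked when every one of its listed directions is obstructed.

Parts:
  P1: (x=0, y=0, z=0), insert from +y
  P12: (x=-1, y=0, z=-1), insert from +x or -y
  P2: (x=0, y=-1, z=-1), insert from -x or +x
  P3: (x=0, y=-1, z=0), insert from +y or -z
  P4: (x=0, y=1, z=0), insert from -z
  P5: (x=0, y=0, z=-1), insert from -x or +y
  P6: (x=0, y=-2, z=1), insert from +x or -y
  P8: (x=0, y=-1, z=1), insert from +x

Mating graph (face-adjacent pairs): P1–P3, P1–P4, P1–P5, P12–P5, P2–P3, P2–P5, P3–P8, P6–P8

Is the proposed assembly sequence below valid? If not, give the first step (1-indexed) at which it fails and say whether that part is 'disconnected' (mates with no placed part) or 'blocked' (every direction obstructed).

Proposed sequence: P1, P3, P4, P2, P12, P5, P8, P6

1. P1@(0, 0, 0) [+y clear] — {P1}
2. P3@(0, -1, 0) [-z clear] — {P1, P3}
3. P4@(0, 1, 0) [-z clear] — {P1, P3, P4}
4. P2@(0, -1, -1) [-x clear] — {P1, P2, P3, P4}
5. P12@(-1, 0, -1) — no placed neighbour ⇒ disconnected

Invalid at step 5 (disconnected)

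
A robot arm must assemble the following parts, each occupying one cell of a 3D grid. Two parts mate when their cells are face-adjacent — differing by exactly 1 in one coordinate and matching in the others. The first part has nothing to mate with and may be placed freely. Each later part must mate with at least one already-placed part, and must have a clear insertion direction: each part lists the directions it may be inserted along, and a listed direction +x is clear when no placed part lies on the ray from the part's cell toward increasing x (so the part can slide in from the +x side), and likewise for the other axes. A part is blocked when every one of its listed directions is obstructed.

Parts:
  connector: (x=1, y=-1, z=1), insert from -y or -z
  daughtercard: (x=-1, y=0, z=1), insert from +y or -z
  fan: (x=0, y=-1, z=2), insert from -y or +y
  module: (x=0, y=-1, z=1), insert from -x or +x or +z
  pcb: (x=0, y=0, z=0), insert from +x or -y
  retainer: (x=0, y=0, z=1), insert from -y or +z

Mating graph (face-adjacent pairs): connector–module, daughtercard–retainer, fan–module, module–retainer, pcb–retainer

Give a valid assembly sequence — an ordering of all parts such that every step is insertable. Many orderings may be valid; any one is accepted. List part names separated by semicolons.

1. connector@(1, -1, 1) [-y clear] — {connector}
2. module@(0, -1, 1) [-x clear] — {connector, module}
3. retainer@(0, 0, 1) [+z clear] — {connector, module, retainer}
4. daughtercard@(-1, 0, 1) [+y clear] — {connector, daughtercard, module, retainer}
5. fan@(0, -1, 2) [-y clear] — {connector, daughtercard, fan, module, retainer}
6. pcb@(0, 0, 0) [+x clear] — {connector, daughtercard, fan, module, pcb, retainer}

connector; module; retainer; daughtercard; fan; pcb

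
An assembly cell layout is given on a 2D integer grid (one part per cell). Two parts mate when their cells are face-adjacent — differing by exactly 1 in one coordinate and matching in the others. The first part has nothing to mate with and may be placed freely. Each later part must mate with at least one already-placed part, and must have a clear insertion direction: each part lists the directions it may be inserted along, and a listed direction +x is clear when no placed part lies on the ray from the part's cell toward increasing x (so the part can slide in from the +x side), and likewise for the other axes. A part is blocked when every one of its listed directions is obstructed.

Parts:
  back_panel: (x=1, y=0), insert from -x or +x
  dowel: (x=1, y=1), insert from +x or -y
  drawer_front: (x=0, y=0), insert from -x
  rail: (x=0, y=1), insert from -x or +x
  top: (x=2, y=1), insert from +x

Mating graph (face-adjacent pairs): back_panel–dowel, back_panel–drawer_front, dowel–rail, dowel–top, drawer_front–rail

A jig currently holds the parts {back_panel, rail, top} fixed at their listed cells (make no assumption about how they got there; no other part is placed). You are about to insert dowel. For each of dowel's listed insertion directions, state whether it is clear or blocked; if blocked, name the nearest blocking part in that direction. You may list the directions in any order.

+x: blocked by top; -y: blocked by back_panel

+x: nearest on ray is top@(2, 1) ⇒ blocked
-y: nearest on ray is back_panel@(1, 0) ⇒ blocked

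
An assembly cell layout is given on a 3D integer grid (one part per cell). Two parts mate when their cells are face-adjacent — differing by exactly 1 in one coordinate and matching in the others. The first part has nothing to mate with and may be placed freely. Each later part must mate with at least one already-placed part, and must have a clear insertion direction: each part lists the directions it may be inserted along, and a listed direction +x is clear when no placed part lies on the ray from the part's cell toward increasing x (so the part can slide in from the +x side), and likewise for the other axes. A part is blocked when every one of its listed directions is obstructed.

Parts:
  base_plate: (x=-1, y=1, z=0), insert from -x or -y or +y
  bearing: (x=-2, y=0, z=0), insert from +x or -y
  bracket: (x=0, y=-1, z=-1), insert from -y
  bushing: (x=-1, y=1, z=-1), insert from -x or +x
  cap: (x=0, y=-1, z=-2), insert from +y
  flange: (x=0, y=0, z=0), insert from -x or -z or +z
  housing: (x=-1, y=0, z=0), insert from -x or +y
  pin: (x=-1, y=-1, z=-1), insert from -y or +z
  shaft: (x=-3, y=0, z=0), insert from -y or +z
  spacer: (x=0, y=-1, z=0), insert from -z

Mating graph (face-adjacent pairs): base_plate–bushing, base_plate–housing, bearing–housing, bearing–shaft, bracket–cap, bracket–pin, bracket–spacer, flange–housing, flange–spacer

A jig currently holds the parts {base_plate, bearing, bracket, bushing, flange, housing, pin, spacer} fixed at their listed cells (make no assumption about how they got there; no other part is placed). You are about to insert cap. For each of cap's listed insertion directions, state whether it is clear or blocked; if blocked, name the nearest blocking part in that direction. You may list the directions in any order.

+y: ray from cap(0, -1, -2) has no placed part ⇒ clear

+y: clear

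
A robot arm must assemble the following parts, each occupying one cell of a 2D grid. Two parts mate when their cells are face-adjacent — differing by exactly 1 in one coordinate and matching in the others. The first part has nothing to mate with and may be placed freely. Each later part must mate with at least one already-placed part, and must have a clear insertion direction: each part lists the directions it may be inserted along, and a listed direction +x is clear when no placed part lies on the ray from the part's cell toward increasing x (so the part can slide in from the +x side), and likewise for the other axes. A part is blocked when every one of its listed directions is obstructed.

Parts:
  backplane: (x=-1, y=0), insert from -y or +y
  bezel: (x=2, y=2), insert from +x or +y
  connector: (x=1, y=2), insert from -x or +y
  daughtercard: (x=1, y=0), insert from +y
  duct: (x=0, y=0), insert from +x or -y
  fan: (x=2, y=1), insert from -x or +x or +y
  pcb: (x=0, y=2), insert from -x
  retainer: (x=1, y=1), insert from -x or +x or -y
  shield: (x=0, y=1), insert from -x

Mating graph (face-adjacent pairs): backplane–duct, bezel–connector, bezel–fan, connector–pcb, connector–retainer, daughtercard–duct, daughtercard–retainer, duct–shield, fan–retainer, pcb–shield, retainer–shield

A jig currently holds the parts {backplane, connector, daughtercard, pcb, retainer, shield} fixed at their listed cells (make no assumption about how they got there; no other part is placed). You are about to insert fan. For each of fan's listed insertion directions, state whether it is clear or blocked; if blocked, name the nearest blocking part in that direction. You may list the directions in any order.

+x: clear; +y: clear; -x: blocked by retainer

-x: nearest on ray is retainer@(1, 1) ⇒ blocked
+x: ray from fan(2, 1) has no placed part ⇒ clear
+y: ray from fan(2, 1) has no placed part ⇒ clear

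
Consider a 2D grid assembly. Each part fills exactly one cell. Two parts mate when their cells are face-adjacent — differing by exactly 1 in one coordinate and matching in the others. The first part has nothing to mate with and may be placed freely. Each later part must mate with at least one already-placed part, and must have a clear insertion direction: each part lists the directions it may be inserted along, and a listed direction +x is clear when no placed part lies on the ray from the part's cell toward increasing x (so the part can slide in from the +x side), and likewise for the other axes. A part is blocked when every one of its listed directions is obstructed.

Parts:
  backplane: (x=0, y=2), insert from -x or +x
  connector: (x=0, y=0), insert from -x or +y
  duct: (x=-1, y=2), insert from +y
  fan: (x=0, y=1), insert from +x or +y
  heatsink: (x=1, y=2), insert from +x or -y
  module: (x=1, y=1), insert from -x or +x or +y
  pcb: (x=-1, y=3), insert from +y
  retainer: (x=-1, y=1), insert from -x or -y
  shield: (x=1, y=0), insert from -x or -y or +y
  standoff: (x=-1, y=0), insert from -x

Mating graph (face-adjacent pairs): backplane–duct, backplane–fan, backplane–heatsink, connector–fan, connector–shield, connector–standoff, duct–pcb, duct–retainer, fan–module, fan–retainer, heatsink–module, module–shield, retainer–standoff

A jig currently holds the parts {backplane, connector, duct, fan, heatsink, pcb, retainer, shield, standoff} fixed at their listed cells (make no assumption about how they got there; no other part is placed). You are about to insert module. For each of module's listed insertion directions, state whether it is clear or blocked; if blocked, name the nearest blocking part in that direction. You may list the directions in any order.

+x: clear; +y: blocked by heatsink; -x: blocked by fan

-x: nearest on ray is fan@(0, 1) ⇒ blocked
+x: ray from module(1, 1) has no placed part ⇒ clear
+y: nearest on ray is heatsink@(1, 2) ⇒ blocked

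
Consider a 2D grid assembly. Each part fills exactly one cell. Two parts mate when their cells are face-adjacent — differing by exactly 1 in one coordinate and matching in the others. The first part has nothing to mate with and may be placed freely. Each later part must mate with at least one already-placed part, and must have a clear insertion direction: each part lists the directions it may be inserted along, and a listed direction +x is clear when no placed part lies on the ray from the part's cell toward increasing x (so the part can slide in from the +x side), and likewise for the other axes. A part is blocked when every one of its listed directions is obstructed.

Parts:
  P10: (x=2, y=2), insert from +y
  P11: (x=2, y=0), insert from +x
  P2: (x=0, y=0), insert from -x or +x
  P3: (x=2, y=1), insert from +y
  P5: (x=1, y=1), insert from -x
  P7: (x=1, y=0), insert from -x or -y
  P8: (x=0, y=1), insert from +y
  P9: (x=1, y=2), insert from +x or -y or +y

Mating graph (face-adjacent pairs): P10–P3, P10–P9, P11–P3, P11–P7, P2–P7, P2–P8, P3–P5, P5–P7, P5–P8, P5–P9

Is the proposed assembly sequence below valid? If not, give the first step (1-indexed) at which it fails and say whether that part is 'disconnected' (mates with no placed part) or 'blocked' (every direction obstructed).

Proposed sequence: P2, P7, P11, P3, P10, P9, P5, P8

Valid

1. P2@(0, 0) [-x clear] — {P2}
2. P7@(1, 0) [-y clear] — {P2, P7}
3. P11@(2, 0) [+x clear] — {P11, P2, P7}
4. P3@(2, 1) [+y clear] — {P11, P2, P3, P7}
5. P10@(2, 2) [+y clear] — {P10, P11, P2, P3, P7}
6. P9@(1, 2) [+y clear] — {P10, P11, P2, P3, P7, P9}
7. P5@(1, 1) [-x clear] — {P10, P11, P2, P3, P5, P7, P9}
8. P8@(0, 1) [+y clear] — {P10, P11, P2, P3, P5, P7, P8, P9}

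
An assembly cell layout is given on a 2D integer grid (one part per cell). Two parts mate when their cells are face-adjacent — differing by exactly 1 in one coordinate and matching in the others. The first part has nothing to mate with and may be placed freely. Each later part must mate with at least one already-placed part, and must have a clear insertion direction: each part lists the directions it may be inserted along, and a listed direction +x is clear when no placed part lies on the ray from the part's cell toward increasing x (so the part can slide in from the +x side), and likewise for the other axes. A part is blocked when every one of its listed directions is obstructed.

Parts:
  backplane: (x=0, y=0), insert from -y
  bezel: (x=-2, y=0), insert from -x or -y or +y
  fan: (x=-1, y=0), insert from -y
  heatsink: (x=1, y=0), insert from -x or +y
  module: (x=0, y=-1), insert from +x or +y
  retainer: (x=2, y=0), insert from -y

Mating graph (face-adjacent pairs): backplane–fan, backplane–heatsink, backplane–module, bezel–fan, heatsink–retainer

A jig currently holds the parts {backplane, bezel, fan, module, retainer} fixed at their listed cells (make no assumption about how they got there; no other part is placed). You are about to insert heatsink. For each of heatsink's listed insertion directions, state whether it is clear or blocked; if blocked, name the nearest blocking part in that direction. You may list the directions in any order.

-x: nearest on ray is backplane@(0, 0) ⇒ blocked
+y: ray from heatsink(1, 0) has no placed part ⇒ clear

+y: clear; -x: blocked by backplane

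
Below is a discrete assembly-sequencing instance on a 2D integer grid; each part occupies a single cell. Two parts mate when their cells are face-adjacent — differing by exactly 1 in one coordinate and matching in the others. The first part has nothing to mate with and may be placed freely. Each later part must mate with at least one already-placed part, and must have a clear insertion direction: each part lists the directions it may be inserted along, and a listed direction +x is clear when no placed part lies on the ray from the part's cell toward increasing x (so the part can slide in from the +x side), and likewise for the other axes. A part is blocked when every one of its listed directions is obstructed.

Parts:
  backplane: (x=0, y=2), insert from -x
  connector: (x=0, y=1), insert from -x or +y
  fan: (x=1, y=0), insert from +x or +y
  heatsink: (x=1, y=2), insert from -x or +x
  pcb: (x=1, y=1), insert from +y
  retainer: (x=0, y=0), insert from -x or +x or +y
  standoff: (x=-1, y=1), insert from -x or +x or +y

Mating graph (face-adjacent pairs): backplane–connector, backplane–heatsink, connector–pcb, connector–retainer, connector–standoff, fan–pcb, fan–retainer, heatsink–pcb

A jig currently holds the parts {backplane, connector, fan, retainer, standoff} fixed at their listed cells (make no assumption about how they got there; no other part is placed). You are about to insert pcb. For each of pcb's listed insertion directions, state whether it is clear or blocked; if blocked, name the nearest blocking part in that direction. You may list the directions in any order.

+y: clear

+y: ray from pcb(1, 1) has no placed part ⇒ clear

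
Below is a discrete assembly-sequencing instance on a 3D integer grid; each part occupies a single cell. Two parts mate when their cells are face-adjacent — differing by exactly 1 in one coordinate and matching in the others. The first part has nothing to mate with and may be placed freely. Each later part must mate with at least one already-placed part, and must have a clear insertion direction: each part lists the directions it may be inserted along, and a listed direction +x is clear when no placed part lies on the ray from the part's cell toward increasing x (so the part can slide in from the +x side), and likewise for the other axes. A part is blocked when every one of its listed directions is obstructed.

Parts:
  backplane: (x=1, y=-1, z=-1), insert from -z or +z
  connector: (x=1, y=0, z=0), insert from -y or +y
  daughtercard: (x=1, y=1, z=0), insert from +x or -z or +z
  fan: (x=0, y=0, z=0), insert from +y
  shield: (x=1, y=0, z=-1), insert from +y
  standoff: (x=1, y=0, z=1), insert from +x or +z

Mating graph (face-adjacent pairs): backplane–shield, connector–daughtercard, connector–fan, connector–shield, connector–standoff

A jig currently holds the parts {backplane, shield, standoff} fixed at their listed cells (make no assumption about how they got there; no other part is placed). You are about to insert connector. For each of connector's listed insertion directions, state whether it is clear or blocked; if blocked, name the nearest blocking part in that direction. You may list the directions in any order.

-y: ray from connector(1, 0, 0) has no placed part ⇒ clear
+y: ray from connector(1, 0, 0) has no placed part ⇒ clear

+y: clear; -y: clear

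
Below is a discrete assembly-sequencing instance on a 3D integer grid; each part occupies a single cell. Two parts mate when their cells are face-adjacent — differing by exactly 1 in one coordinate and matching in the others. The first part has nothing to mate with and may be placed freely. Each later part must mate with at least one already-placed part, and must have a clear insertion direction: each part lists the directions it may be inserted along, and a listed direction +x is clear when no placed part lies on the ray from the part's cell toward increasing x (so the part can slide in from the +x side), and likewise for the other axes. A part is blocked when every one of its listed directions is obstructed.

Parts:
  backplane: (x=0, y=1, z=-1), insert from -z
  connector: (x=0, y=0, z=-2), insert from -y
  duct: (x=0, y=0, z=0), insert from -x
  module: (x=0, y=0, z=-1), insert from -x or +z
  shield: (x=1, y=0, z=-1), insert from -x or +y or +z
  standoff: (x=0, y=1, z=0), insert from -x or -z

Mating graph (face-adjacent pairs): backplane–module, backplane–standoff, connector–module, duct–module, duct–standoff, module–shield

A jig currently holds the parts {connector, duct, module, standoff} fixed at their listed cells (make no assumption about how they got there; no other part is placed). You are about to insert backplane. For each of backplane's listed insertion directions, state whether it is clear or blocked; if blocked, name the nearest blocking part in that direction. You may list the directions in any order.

-z: ray from backplane(0, 1, -1) has no placed part ⇒ clear

-z: clear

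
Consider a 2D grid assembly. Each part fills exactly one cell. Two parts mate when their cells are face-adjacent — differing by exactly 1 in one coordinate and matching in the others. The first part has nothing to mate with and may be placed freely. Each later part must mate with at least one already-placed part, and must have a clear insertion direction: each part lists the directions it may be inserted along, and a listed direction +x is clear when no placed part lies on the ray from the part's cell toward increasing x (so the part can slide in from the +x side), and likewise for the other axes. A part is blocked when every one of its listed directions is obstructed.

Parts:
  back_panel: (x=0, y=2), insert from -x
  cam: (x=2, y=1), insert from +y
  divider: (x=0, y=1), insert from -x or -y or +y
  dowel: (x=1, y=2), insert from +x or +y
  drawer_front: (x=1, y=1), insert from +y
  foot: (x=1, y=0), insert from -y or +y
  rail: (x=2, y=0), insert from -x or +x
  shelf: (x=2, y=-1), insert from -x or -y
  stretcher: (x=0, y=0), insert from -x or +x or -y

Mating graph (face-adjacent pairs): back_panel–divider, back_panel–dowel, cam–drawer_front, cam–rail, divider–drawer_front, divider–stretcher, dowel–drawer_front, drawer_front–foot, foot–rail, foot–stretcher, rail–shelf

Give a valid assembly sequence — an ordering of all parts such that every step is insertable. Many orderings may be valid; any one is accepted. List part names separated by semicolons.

drawer_front; dowel; divider; cam; rail; shelf; stretcher; back_panel; foot

1. drawer_front@(1, 1) [+y clear] — {drawer_front}
2. dowel@(1, 2) [+x clear] — {dowel, drawer_front}
3. divider@(0, 1) [-x clear] — {divider, dowel, drawer_front}
4. cam@(2, 1) [+y clear] — {cam, divider, dowel, drawer_front}
5. rail@(2, 0) [-x clear] — {cam, divider, dowel, drawer_front, rail}
6. shelf@(2, -1) [-x clear] — {cam, divider, dowel, drawer_front, rail, shelf}
7. stretcher@(0, 0) [-x clear] — {cam, divider, dowel, drawer_front, rail, shelf, stretcher}
8. back_panel@(0, 2) [-x clear] — {back_panel, cam, divider, dowel, drawer_front, rail, shelf, stretcher}
9. foot@(1, 0) [-y clear] — {back_panel, cam, divider, dowel, drawer_front, foot, rail, shelf, stretcher}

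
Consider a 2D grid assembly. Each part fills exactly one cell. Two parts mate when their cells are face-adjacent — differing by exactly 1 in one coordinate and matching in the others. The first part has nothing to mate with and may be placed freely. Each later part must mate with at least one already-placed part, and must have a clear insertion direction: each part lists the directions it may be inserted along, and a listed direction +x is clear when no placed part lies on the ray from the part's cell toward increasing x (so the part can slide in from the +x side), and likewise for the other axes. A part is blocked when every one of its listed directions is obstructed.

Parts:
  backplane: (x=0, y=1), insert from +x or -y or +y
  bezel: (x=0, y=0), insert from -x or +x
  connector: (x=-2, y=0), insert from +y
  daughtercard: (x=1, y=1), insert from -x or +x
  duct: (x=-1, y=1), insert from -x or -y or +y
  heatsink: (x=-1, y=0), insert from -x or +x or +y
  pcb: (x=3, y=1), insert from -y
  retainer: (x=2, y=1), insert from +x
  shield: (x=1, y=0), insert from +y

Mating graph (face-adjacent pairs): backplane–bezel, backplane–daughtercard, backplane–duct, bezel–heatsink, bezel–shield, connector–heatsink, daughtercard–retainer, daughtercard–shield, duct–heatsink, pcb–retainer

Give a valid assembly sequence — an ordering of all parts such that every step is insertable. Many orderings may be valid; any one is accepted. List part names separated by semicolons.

backplane; duct; heatsink; connector; bezel; shield; daughtercard; retainer; pcb

1. backplane@(0, 1) [+x clear] — {backplane}
2. duct@(-1, 1) [-x clear] — {backplane, duct}
3. heatsink@(-1, 0) [-x clear] — {backplane, duct, heatsink}
4. connector@(-2, 0) [+y clear] — {backplane, connector, duct, heatsink}
5. bezel@(0, 0) [+x clear] — {backplane, bezel, connector, duct, heatsink}
6. shield@(1, 0) [+y clear] — {backplane, bezel, connector, duct, heatsink, shield}
7. daughtercard@(1, 1) [+x clear] — {backplane, bezel, connector, daughtercard, duct, heatsink, shield}
8. retainer@(2, 1) [+x clear] — {backplane, bezel, connector, daughtercard, duct, heatsink, retainer, shield}
9. pcb@(3, 1) [-y clear] — {backplane, bezel, connector, daughtercard, duct, heatsink, pcb, retainer, shield}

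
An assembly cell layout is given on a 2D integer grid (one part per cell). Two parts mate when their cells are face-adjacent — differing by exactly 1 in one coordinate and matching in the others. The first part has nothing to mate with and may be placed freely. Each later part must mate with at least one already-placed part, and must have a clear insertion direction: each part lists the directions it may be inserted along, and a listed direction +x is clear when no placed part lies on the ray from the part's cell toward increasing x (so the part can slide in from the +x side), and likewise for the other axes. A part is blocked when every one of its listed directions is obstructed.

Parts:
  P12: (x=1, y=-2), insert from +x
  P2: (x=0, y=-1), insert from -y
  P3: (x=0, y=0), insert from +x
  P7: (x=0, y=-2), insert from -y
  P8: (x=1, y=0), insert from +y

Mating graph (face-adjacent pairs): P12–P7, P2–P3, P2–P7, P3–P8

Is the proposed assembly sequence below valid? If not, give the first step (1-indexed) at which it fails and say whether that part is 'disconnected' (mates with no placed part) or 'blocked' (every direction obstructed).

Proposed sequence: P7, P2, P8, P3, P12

1. P7@(0, -2) [-y clear] — {P7}
2. P2@(0, -1) — -y all obstructed ⇒ blocked

Invalid at step 2 (blocked)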